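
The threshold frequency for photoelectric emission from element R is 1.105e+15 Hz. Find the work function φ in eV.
4.57 eV

At the threshold frequency, photon energy equals work function:
φ = hf₀

Calculating:
φ = (6.626×10⁻³⁴ J·s)(1.105e+15 Hz)
φ = 4.57 eV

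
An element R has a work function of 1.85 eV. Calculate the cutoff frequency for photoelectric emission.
4.4733e+14 Hz

The threshold frequency is when the photon energy equals the work function:
hf₀ = φ

Solving for f₀:
f₀ = φ/h = (1.85 eV × 1.602×10⁻¹⁹ J/eV) / (6.626×10⁻³⁴ J·s)
f₀ = 4.4733e+14 Hz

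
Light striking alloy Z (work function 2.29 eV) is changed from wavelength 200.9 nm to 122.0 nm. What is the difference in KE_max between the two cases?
3.9912 eV

Using Einstein's equation: KE_max = hc/λ - φ

For λ₁ = 200.9 nm:
KE₁ = hc/λ₁ - φ = 6.1714 - 2.29 = 3.8814 eV

For λ₂ = 122.0 nm:
KE₂ = hc/λ₂ - φ = 10.1626 - 2.29 = 7.8726 eV

Change in KE:
ΔKE = KE₂ - KE₁ = 7.8726 - 3.8814 = 3.9912 eV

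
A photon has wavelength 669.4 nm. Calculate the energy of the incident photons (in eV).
1.8522 eV

Using E = hf = hc/λ:

E = hc/λ = (6.626×10⁻³⁴ J·s)(3×10⁸ m/s) / (669.4×10⁻⁹ m)
E = 1.8522 eV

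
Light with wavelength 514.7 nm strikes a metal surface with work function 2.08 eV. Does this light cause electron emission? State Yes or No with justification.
Yes

For photoemission, the photon energy must exceed the work function.

Photon energy: E = hc/λ = 2.4089 eV
Work function: φ = 2.08 eV

Since E_photon (2.4089 eV) > φ (2.08 eV), photoemission WILL occur.
The threshold wavelength is λ₀ = hc/φ = 596.1 nm.
Since 514.7 nm < 596.1 nm, the light has sufficient energy.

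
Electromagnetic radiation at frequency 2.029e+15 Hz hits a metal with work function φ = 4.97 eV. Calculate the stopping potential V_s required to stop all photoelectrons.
3.4213 V

The stopping potential V_s satisfies: eV_s = KE_max

First, find KE_max using Einstein's equation:
E_photon = hf = (6.626×10⁻³⁴ J·s)(2.029e+15 Hz) = 8.3913 eV
KE_max = E_photon - φ = 8.3913 - 4.97 = 3.4213 eV

Since eV_s = KE_max:
V_s = KE_max/e = 3.4213 V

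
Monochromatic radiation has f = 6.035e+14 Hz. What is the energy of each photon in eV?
2.4959 eV

Using E = hf:

E = hf = (6.626×10⁻³⁴ J·s)(6.035e+14 Hz)
E = 2.4959 eV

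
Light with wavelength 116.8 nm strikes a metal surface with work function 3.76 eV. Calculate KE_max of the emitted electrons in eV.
6.8551 eV

Using Einstein's photoelectric equation: KE_max = hf - φ = hc/λ - φ

First, calculate the photon energy:
E_photon = hc/λ = (6.626×10⁻³⁴ J·s)(3×10⁸ m/s) / (116.8×10⁻⁹ m)
E_photon = 10.6151 eV

Then, the maximum kinetic energy:
KE_max = E_photon - φ = 10.6151 eV - 3.76 eV = 6.8551 eV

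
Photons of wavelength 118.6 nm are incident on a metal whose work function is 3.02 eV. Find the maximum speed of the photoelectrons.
1.6171e+06 m/s

First, find the maximum kinetic energy:
E_photon = hc/λ = 10.4540 eV
KE_max = E_photon - φ = 10.4540 - 3.02 = 7.4340 eV

Convert to Joules: KE_max = 7.4340 × 1.602×10⁻¹⁹ J = 1.1911e-18 J

Then use KE = ½mv² to find velocity:
v = √(2·KE/m) = √(2 × 1.1911e-18 J / 9.109e-31 kg)
v = 1.6171e+06 m/s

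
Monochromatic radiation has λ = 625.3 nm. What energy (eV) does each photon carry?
1.9828 eV

Using E = hf = hc/λ:

E = hc/λ = (6.626×10⁻³⁴ J·s)(3×10⁸ m/s) / (625.3×10⁻⁹ m)
E = 1.9828 eV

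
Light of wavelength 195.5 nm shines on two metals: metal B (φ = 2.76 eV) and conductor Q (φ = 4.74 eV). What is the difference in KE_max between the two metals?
1.9800 eV

Using KE_max = hc/λ - φ for each metal:

Photon energy: E = hc/λ = 6.3419 eV

For metal B (φ₁ = 2.76 eV):
KE₁ = E - φ₁ = 6.3419 - 2.76 = 3.5819 eV

For conductor Q (φ₂ = 4.74 eV):
KE₂ = E - φ₂ = 6.3419 - 4.74 = 1.6019 eV

Difference:
ΔKE = KE₁ - KE₂ = 3.5819 - 1.6019 = 1.9800 eV

Note: The difference equals the difference in work functions: 4.74 - 2.76 = 1.98 eV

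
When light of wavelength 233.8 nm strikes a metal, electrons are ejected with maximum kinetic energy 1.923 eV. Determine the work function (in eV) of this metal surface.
3.38 eV

From Einstein's photoelectric equation: KE_max = hf - φ = hc/λ - φ

Rearranging for φ:
φ = hc/λ - KE_max

Calculate photon energy:
E_photon = hc/λ = 5.3030 eV

Therefore:
φ = 5.3030 - 1.923 = 3.38 eV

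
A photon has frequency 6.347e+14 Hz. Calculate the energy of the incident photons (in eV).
2.6249 eV

Using E = hf:

E = hf = (6.626×10⁻³⁴ J·s)(6.347e+14 Hz)
E = 2.6249 eV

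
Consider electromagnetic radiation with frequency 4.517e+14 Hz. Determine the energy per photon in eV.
1.8681 eV

Using E = hf:

E = hf = (6.626×10⁻³⁴ J·s)(4.517e+14 Hz)
E = 1.8681 eV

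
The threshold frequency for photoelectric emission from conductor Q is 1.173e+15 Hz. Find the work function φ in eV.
4.85 eV

At the threshold frequency, photon energy equals work function:
φ = hf₀

Calculating:
φ = (6.626×10⁻³⁴ J·s)(1.173e+15 Hz)
φ = 4.85 eV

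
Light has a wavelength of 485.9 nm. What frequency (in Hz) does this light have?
6.1698e+14 Hz

Using the wave equation: c = fλ

Solving for frequency:
f = c/λ = (3×10⁸ m/s) / (485.9×10⁻⁹ m)
f = 6.1698e+14 Hz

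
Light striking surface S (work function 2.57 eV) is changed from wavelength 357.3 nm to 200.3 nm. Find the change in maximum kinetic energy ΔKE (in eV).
2.7199 eV

Using Einstein's equation: KE_max = hc/λ - φ

For λ₁ = 357.3 nm:
KE₁ = hc/λ₁ - φ = 3.4700 - 2.57 = 0.9000 eV

For λ₂ = 200.3 nm:
KE₂ = hc/λ₂ - φ = 6.1899 - 2.57 = 3.6199 eV

Change in KE:
ΔKE = KE₂ - KE₁ = 3.6199 - 0.9000 = 2.7199 eV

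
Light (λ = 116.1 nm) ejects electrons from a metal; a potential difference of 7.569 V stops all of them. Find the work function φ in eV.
3.11 eV

The stopping potential gives the maximum kinetic energy: KE_max = eV_s = 7.569 eV

From Einstein's photoelectric equation: KE_max = hc/λ - φ
Rearranging: φ = hc/λ - KE_max

Calculate photon energy:
E_photon = hc/λ = (6.626×10⁻³⁴ J·s)(3×10⁸ m/s) / (116.1×10⁻⁹ m) = 10.6791 eV

Therefore:
φ = 10.6791 - 7.569 = 3.11 eV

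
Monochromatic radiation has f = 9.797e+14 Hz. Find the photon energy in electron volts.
4.0517 eV

Using E = hf:

E = hf = (6.626×10⁻³⁴ J·s)(9.797e+14 Hz)
E = 4.0517 eV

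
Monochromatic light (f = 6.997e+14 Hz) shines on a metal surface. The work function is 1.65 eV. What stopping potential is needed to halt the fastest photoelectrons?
1.2437 V

The stopping potential V_s satisfies: eV_s = KE_max

First, find KE_max using Einstein's equation:
E_photon = hf = (6.626×10⁻³⁴ J·s)(6.997e+14 Hz) = 2.8937 eV
KE_max = E_photon - φ = 2.8937 - 1.65 = 1.2437 eV

Since eV_s = KE_max:
V_s = KE_max/e = 1.2437 V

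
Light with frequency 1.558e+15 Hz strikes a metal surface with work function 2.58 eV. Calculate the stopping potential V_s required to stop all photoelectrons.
3.8634 V

The stopping potential V_s satisfies: eV_s = KE_max

First, find KE_max using Einstein's equation:
E_photon = hf = (6.626×10⁻³⁴ J·s)(1.558e+15 Hz) = 6.4434 eV
KE_max = E_photon - φ = 6.4434 - 2.58 = 3.8634 eV

Since eV_s = KE_max:
V_s = KE_max/e = 3.8634 V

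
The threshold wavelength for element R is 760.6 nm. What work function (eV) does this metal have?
1.63 eV

At the threshold wavelength, photon energy equals work function:
φ = hc/λ₀

Calculating:
φ = (6.626×10⁻³⁴ J·s)(3×10⁸ m/s) / (760.6×10⁻⁹ m)
φ = 1.63 eV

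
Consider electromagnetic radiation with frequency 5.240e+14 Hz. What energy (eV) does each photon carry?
2.1671 eV

Using E = hf:

E = hf = (6.626×10⁻³⁴ J·s)(5.240e+14 Hz)
E = 2.1671 eV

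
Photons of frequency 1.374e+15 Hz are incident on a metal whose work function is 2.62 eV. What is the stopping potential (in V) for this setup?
3.0624 V

The stopping potential V_s satisfies: eV_s = KE_max

First, find KE_max using Einstein's equation:
E_photon = hf = (6.626×10⁻³⁴ J·s)(1.374e+15 Hz) = 5.6824 eV
KE_max = E_photon - φ = 5.6824 - 2.62 = 3.0624 eV

Since eV_s = KE_max:
V_s = KE_max/e = 3.0624 V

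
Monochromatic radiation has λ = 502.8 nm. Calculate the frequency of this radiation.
5.9625e+14 Hz

Using the wave equation: c = fλ

Solving for frequency:
f = c/λ = (3×10⁸ m/s) / (502.8×10⁻⁹ m)
f = 5.9625e+14 Hz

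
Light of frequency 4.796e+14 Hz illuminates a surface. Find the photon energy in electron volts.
1.9835 eV

Using E = hf:

E = hf = (6.626×10⁻³⁴ J·s)(4.796e+14 Hz)
E = 1.9835 eV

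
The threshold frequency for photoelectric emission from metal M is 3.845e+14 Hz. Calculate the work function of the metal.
1.59 eV

At the threshold frequency, photon energy equals work function:
φ = hf₀

Calculating:
φ = (6.626×10⁻³⁴ J·s)(3.845e+14 Hz)
φ = 1.59 eV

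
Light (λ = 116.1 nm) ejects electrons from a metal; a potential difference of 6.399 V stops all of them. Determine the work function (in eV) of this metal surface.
4.28 eV

The stopping potential gives the maximum kinetic energy: KE_max = eV_s = 6.399 eV

From Einstein's photoelectric equation: KE_max = hc/λ - φ
Rearranging: φ = hc/λ - KE_max

Calculate photon energy:
E_photon = hc/λ = (6.626×10⁻³⁴ J·s)(3×10⁸ m/s) / (116.1×10⁻⁹ m) = 10.6791 eV

Therefore:
φ = 10.6791 - 6.399 = 4.28 eV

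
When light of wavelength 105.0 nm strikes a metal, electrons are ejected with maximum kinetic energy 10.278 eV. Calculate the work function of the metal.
1.53 eV

From Einstein's photoelectric equation: KE_max = hf - φ = hc/λ - φ

Rearranging for φ:
φ = hc/λ - KE_max

Calculate photon energy:
E_photon = hc/λ = 11.8080 eV

Therefore:
φ = 11.8080 - 10.278 = 1.53 eV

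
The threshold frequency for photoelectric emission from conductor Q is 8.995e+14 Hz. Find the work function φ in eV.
3.72 eV

At the threshold frequency, photon energy equals work function:
φ = hf₀

Calculating:
φ = (6.626×10⁻³⁴ J·s)(8.995e+14 Hz)
φ = 3.72 eV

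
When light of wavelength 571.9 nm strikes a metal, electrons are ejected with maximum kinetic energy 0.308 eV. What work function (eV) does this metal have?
1.86 eV

From Einstein's photoelectric equation: KE_max = hf - φ = hc/λ - φ

Rearranging for φ:
φ = hc/λ - KE_max

Calculate photon energy:
E_photon = hc/λ = 2.1679 eV

Therefore:
φ = 2.1679 - 0.308 = 1.86 eV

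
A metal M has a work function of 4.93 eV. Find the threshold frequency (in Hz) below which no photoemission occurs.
1.1921e+15 Hz

The threshold frequency is when the photon energy equals the work function:
hf₀ = φ

Solving for f₀:
f₀ = φ/h = (4.93 eV × 1.602×10⁻¹⁹ J/eV) / (6.626×10⁻³⁴ J·s)
f₀ = 1.1921e+15 Hz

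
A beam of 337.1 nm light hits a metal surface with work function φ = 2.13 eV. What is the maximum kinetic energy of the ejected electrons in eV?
1.5480 eV

Using Einstein's photoelectric equation: KE_max = hf - φ = hc/λ - φ

First, calculate the photon energy:
E_photon = hc/λ = (6.626×10⁻³⁴ J·s)(3×10⁸ m/s) / (337.1×10⁻⁹ m)
E_photon = 3.6780 eV

Then, the maximum kinetic energy:
KE_max = E_photon - φ = 3.6780 eV - 2.13 eV = 1.5480 eV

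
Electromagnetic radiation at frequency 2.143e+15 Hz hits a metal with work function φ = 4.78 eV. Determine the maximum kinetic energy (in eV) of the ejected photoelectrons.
4.0827 eV

Using Einstein's photoelectric equation: KE_max = hf - φ

First, calculate the photon energy:
E_photon = hf = (6.626×10⁻³⁴ J·s)(2.143e+15 Hz)
E_photon = 8.8627 eV

Then, the maximum kinetic energy:
KE_max = E_photon - φ = 8.8627 eV - 4.78 eV = 4.0827 eV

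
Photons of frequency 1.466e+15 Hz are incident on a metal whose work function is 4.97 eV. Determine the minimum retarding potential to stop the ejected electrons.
1.0929 V

The stopping potential V_s satisfies: eV_s = KE_max

First, find KE_max using Einstein's equation:
E_photon = hf = (6.626×10⁻³⁴ J·s)(1.466e+15 Hz) = 6.0629 eV
KE_max = E_photon - φ = 6.0629 - 4.97 = 1.0929 eV

Since eV_s = KE_max:
V_s = KE_max/e = 1.0929 V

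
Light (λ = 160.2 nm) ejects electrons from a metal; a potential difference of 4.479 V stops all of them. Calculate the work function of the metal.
3.26 eV

The stopping potential gives the maximum kinetic energy: KE_max = eV_s = 4.479 eV

From Einstein's photoelectric equation: KE_max = hc/λ - φ
Rearranging: φ = hc/λ - KE_max

Calculate photon energy:
E_photon = hc/λ = (6.626×10⁻³⁴ J·s)(3×10⁸ m/s) / (160.2×10⁻⁹ m) = 7.7393 eV

Therefore:
φ = 7.7393 - 4.479 = 3.26 eV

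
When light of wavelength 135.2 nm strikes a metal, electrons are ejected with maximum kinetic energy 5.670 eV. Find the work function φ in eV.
3.50 eV

From Einstein's photoelectric equation: KE_max = hf - φ = hc/λ - φ

Rearranging for φ:
φ = hc/λ - KE_max

Calculate photon energy:
E_photon = hc/λ = 9.1704 eV

Therefore:
φ = 9.1704 - 5.670 = 3.50 eV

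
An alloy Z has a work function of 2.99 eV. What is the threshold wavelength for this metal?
414.66 nm

The threshold wavelength is when the photon energy equals the work function:
hc/λ₀ = φ

Solving for λ₀:
λ₀ = hc/φ = (6.626×10⁻³⁴ J·s)(3×10⁸ m/s) / (2.99 eV × 1.602×10⁻¹⁹ J/eV)
λ₀ = 414.66 nm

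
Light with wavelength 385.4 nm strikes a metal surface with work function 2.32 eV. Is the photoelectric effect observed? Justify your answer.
Yes

For photoemission, the photon energy must exceed the work function.

Photon energy: E = hc/λ = 3.2170 eV
Work function: φ = 2.32 eV

Since E_photon (3.2170 eV) > φ (2.32 eV), photoemission WILL occur.
The threshold wavelength is λ₀ = hc/φ = 534.4 nm.
Since 385.4 nm < 534.4 nm, the light has sufficient energy.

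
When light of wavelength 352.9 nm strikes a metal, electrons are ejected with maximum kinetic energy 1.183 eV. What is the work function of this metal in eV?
2.33 eV

From Einstein's photoelectric equation: KE_max = hf - φ = hc/λ - φ

Rearranging for φ:
φ = hc/λ - KE_max

Calculate photon energy:
E_photon = hc/λ = 3.5133 eV

Therefore:
φ = 3.5133 - 1.183 = 2.33 eV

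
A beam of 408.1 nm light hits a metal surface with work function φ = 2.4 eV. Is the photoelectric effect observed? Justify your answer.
Yes

For photoemission, the photon energy must exceed the work function.

Photon energy: E = hc/λ = 3.0381 eV
Work function: φ = 2.4 eV

Since E_photon (3.0381 eV) > φ (2.4 eV), photoemission WILL occur.
The threshold wavelength is λ₀ = hc/φ = 516.6 nm.
Since 408.1 nm < 516.6 nm, the light has sufficient energy.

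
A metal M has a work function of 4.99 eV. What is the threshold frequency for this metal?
1.2066e+15 Hz

The threshold frequency is when the photon energy equals the work function:
hf₀ = φ

Solving for f₀:
f₀ = φ/h = (4.99 eV × 1.602×10⁻¹⁹ J/eV) / (6.626×10⁻³⁴ J·s)
f₀ = 1.2066e+15 Hz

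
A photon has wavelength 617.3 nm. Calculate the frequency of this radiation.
4.8565e+14 Hz

Using the wave equation: c = fλ

Solving for frequency:
f = c/λ = (3×10⁸ m/s) / (617.3×10⁻⁹ m)
f = 4.8565e+14 Hz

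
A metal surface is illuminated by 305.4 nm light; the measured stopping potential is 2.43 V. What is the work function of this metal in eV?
1.63 eV

The stopping potential gives the maximum kinetic energy: KE_max = eV_s = 2.43 eV

From Einstein's photoelectric equation: KE_max = hc/λ - φ
Rearranging: φ = hc/λ - KE_max

Calculate photon energy:
E_photon = hc/λ = (6.626×10⁻³⁴ J·s)(3×10⁸ m/s) / (305.4×10⁻⁹ m) = 4.0597 eV

Therefore:
φ = 4.0597 - 2.43 = 1.63 eV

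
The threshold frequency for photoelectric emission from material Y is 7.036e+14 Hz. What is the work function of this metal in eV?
2.91 eV

At the threshold frequency, photon energy equals work function:
φ = hf₀

Calculating:
φ = (6.626×10⁻³⁴ J·s)(7.036e+14 Hz)
φ = 2.91 eV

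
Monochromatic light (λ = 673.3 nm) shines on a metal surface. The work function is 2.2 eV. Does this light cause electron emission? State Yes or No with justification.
No

For photoemission, the photon energy must exceed the work function.

Photon energy: E = hc/λ = 1.8414 eV
Work function: φ = 2.2 eV

Since E_photon (1.8414 eV) < φ (2.2 eV), photoemission will NOT occur.
The threshold wavelength is λ₀ = hc/φ = 563.6 nm.
Since 673.3 nm > 563.6 nm, the photons lack sufficient energy.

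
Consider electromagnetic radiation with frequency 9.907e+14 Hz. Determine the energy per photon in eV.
4.0972 eV

Using E = hf:

E = hf = (6.626×10⁻³⁴ J·s)(9.907e+14 Hz)
E = 4.0972 eV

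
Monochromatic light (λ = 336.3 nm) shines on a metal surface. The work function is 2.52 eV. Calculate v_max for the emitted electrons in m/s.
6.4063e+05 m/s

First, find the maximum kinetic energy:
E_photon = hc/λ = 3.6867 eV
KE_max = E_photon - φ = 3.6867 - 2.52 = 1.1667 eV

Convert to Joules: KE_max = 1.1667 × 1.602×10⁻¹⁹ J = 1.8693e-19 J

Then use KE = ½mv² to find velocity:
v = √(2·KE/m) = √(2 × 1.8693e-19 J / 9.109e-31 kg)
v = 6.4063e+05 m/s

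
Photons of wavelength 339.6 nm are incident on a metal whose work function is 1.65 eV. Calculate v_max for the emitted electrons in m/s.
8.3895e+05 m/s

First, find the maximum kinetic energy:
E_photon = hc/λ = 3.6509 eV
KE_max = E_photon - φ = 3.6509 - 1.65 = 2.0009 eV

Convert to Joules: KE_max = 2.0009 × 1.602×10⁻¹⁹ J = 3.2058e-19 J

Then use KE = ½mv² to find velocity:
v = √(2·KE/m) = √(2 × 3.2058e-19 J / 9.109e-31 kg)
v = 8.3895e+05 m/s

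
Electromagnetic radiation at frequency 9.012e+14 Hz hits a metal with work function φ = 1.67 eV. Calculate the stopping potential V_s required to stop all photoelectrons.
2.0571 V

The stopping potential V_s satisfies: eV_s = KE_max

First, find KE_max using Einstein's equation:
E_photon = hf = (6.626×10⁻³⁴ J·s)(9.012e+14 Hz) = 3.7271 eV
KE_max = E_photon - φ = 3.7271 - 1.67 = 2.0571 eV

Since eV_s = KE_max:
V_s = KE_max/e = 2.0571 V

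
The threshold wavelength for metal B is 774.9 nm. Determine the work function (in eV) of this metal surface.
1.60 eV

At the threshold wavelength, photon energy equals work function:
φ = hc/λ₀

Calculating:
φ = (6.626×10⁻³⁴ J·s)(3×10⁸ m/s) / (774.9×10⁻⁹ m)
φ = 1.60 eV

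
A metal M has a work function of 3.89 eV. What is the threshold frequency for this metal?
9.4060e+14 Hz

The threshold frequency is when the photon energy equals the work function:
hf₀ = φ

Solving for f₀:
f₀ = φ/h = (3.89 eV × 1.602×10⁻¹⁹ J/eV) / (6.626×10⁻³⁴ J·s)
f₀ = 9.4060e+14 Hz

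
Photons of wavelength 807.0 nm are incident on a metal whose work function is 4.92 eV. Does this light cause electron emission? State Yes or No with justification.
No

For photoemission, the photon energy must exceed the work function.

Photon energy: E = hc/λ = 1.5364 eV
Work function: φ = 4.92 eV

Since E_photon (1.5364 eV) < φ (4.92 eV), photoemission will NOT occur.
The threshold wavelength is λ₀ = hc/φ = 252.0 nm.
Since 807.0 nm > 252.0 nm, the photons lack sufficient energy.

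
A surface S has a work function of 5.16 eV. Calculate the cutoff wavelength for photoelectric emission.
240.28 nm

The threshold wavelength is when the photon energy equals the work function:
hc/λ₀ = φ

Solving for λ₀:
λ₀ = hc/φ = (6.626×10⁻³⁴ J·s)(3×10⁸ m/s) / (5.16 eV × 1.602×10⁻¹⁹ J/eV)
λ₀ = 240.28 nm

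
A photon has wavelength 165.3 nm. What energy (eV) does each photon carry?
7.5006 eV

Using E = hf = hc/λ:

E = hc/λ = (6.626×10⁻³⁴ J·s)(3×10⁸ m/s) / (165.3×10⁻⁹ m)
E = 7.5006 eV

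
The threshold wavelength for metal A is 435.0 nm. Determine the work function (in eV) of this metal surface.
2.85 eV

At the threshold wavelength, photon energy equals work function:
φ = hc/λ₀

Calculating:
φ = (6.626×10⁻³⁴ J·s)(3×10⁸ m/s) / (435.0×10⁻⁹ m)
φ = 2.85 eV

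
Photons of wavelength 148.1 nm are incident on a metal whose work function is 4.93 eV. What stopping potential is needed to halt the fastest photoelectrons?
3.4417 V

The stopping potential V_s satisfies: eV_s = KE_max

First, find KE_max using Einstein's equation:
E_photon = hc/λ = 8.3717 eV
KE_max = E_photon - φ = 8.3717 - 4.93 = 3.4417 eV

Since eV_s = KE_max:
V_s = KE_max/e = 3.4417 V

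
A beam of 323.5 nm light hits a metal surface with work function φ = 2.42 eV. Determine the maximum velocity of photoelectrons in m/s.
7.0491e+05 m/s

First, find the maximum kinetic energy:
E_photon = hc/λ = 3.8326 eV
KE_max = E_photon - φ = 3.8326 - 2.42 = 1.4126 eV

Convert to Joules: KE_max = 1.4126 × 1.602×10⁻¹⁹ J = 2.2632e-19 J

Then use KE = ½mv² to find velocity:
v = √(2·KE/m) = √(2 × 2.2632e-19 J / 9.109e-31 kg)
v = 7.0491e+05 m/s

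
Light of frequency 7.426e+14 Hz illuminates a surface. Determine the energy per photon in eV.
3.0711 eV

Using E = hf:

E = hf = (6.626×10⁻³⁴ J·s)(7.426e+14 Hz)
E = 3.0711 eV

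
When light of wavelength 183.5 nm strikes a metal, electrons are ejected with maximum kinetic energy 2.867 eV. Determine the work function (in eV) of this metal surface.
3.89 eV

From Einstein's photoelectric equation: KE_max = hf - φ = hc/λ - φ

Rearranging for φ:
φ = hc/λ - KE_max

Calculate photon energy:
E_photon = hc/λ = 6.7566 eV

Therefore:
φ = 6.7566 - 2.867 = 3.89 eV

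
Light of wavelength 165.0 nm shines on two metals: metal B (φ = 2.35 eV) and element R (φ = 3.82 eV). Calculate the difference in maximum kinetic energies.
1.4700 eV

Using KE_max = hc/λ - φ for each metal:

Photon energy: E = hc/λ = 7.5142 eV

For metal B (φ₁ = 2.35 eV):
KE₁ = E - φ₁ = 7.5142 - 2.35 = 5.1642 eV

For element R (φ₂ = 3.82 eV):
KE₂ = E - φ₂ = 7.5142 - 3.82 = 3.6942 eV

Difference:
ΔKE = KE₁ - KE₂ = 5.1642 - 3.6942 = 1.4700 eV

Note: The difference equals the difference in work functions: 3.82 - 2.35 = 1.47 eV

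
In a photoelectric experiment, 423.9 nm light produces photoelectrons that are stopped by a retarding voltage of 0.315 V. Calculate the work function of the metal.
2.61 eV

The stopping potential gives the maximum kinetic energy: KE_max = eV_s = 0.315 eV

From Einstein's photoelectric equation: KE_max = hc/λ - φ
Rearranging: φ = hc/λ - KE_max

Calculate photon energy:
E_photon = hc/λ = (6.626×10⁻³⁴ J·s)(3×10⁸ m/s) / (423.9×10⁻⁹ m) = 2.9248 eV

Therefore:
φ = 2.9248 - 0.315 = 2.61 eV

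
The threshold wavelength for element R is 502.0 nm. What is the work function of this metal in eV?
2.47 eV

At the threshold wavelength, photon energy equals work function:
φ = hc/λ₀

Calculating:
φ = (6.626×10⁻³⁴ J·s)(3×10⁸ m/s) / (502.0×10⁻⁹ m)
φ = 2.47 eV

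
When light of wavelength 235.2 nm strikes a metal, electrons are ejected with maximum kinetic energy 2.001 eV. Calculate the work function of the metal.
3.27 eV

From Einstein's photoelectric equation: KE_max = hf - φ = hc/λ - φ

Rearranging for φ:
φ = hc/λ - KE_max

Calculate photon energy:
E_photon = hc/λ = 5.2714 eV

Therefore:
φ = 5.2714 - 2.001 = 3.27 eV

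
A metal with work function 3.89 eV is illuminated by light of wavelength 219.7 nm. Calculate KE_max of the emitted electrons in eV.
1.7533 eV

Using Einstein's photoelectric equation: KE_max = hf - φ = hc/λ - φ

First, calculate the photon energy:
E_photon = hc/λ = (6.626×10⁻³⁴ J·s)(3×10⁸ m/s) / (219.7×10⁻⁹ m)
E_photon = 5.6433 eV

Then, the maximum kinetic energy:
KE_max = E_photon - φ = 5.6433 eV - 3.89 eV = 1.7533 eV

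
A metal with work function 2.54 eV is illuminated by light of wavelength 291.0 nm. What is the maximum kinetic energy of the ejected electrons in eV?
1.7206 eV

Using Einstein's photoelectric equation: KE_max = hf - φ = hc/λ - φ

First, calculate the photon energy:
E_photon = hc/λ = (6.626×10⁻³⁴ J·s)(3×10⁸ m/s) / (291.0×10⁻⁹ m)
E_photon = 4.2606 eV

Then, the maximum kinetic energy:
KE_max = E_photon - φ = 4.2606 eV - 2.54 eV = 1.7206 eV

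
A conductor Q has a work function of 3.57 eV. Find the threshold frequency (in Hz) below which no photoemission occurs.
8.6322e+14 Hz

The threshold frequency is when the photon energy equals the work function:
hf₀ = φ

Solving for f₀:
f₀ = φ/h = (3.57 eV × 1.602×10⁻¹⁹ J/eV) / (6.626×10⁻³⁴ J·s)
f₀ = 8.6322e+14 Hz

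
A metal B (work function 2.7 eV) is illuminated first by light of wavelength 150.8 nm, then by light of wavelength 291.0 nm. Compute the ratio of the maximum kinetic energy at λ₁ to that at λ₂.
3.5382

Using Einstein's equation: KE_max = hc/λ - φ

For λ₁ = 150.8 nm:
E₁ = hc/λ₁ = 8.2218 eV
KE₁ = E₁ - φ = 8.2218 - 2.7 = 5.5218 eV

For λ₂ = 291.0 nm:
E₂ = hc/λ₂ = 4.2606 eV
KE₂ = E₂ - φ = 4.2606 - 2.7 = 1.5606 eV

Ratio: KE₁/KE₂ = 5.5218/1.5606 = 3.5382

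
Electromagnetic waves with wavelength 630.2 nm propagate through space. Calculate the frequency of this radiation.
4.7571e+14 Hz

Using the wave equation: c = fλ

Solving for frequency:
f = c/λ = (3×10⁸ m/s) / (630.2×10⁻⁹ m)
f = 4.7571e+14 Hz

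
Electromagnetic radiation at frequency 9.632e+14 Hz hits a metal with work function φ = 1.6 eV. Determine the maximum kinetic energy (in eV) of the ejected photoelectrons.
2.3835 eV

Using Einstein's photoelectric equation: KE_max = hf - φ

First, calculate the photon energy:
E_photon = hf = (6.626×10⁻³⁴ J·s)(9.632e+14 Hz)
E_photon = 3.9835 eV

Then, the maximum kinetic energy:
KE_max = E_photon - φ = 3.9835 eV - 1.6 eV = 2.3835 eV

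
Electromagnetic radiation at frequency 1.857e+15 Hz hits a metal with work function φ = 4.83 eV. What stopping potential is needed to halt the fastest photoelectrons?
2.8499 V

The stopping potential V_s satisfies: eV_s = KE_max

First, find KE_max using Einstein's equation:
E_photon = hf = (6.626×10⁻³⁴ J·s)(1.857e+15 Hz) = 7.6799 eV
KE_max = E_photon - φ = 7.6799 - 4.83 = 2.8499 eV

Since eV_s = KE_max:
V_s = KE_max/e = 2.8499 V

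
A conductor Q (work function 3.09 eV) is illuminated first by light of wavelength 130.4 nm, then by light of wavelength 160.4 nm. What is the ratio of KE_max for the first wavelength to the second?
1.3833

Using Einstein's equation: KE_max = hc/λ - φ

For λ₁ = 130.4 nm:
E₁ = hc/λ₁ = 9.5080 eV
KE₁ = E₁ - φ = 9.5080 - 3.09 = 6.4180 eV

For λ₂ = 160.4 nm:
E₂ = hc/λ₂ = 7.7297 eV
KE₂ = E₂ - φ = 7.7297 - 3.09 = 4.6397 eV

Ratio: KE₁/KE₂ = 6.4180/4.6397 = 1.3833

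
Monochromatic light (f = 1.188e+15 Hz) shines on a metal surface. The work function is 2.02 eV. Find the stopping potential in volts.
2.8932 V

The stopping potential V_s satisfies: eV_s = KE_max

First, find KE_max using Einstein's equation:
E_photon = hf = (6.626×10⁻³⁴ J·s)(1.188e+15 Hz) = 4.9132 eV
KE_max = E_photon - φ = 4.9132 - 2.02 = 2.8932 eV

Since eV_s = KE_max:
V_s = KE_max/e = 2.8932 V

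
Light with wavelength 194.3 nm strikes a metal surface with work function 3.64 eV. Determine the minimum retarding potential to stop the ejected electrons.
2.7411 V

The stopping potential V_s satisfies: eV_s = KE_max

First, find KE_max using Einstein's equation:
E_photon = hc/λ = 6.3811 eV
KE_max = E_photon - φ = 6.3811 - 3.64 = 2.7411 eV

Since eV_s = KE_max:
V_s = KE_max/e = 2.7411 V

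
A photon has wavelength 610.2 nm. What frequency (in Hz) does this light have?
4.9130e+14 Hz

Using the wave equation: c = fλ

Solving for frequency:
f = c/λ = (3×10⁸ m/s) / (610.2×10⁻⁹ m)
f = 4.9130e+14 Hz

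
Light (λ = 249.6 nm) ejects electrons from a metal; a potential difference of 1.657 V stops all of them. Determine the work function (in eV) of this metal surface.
3.31 eV

The stopping potential gives the maximum kinetic energy: KE_max = eV_s = 1.657 eV

From Einstein's photoelectric equation: KE_max = hc/λ - φ
Rearranging: φ = hc/λ - KE_max

Calculate photon energy:
E_photon = hc/λ = (6.626×10⁻³⁴ J·s)(3×10⁸ m/s) / (249.6×10⁻⁹ m) = 4.9673 eV

Therefore:
φ = 4.9673 - 1.657 = 3.31 eV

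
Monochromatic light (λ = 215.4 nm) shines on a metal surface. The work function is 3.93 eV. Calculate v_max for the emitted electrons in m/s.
8.0145e+05 m/s

First, find the maximum kinetic energy:
E_photon = hc/λ = 5.7560 eV
KE_max = E_photon - φ = 5.7560 - 3.93 = 1.8260 eV

Convert to Joules: KE_max = 1.8260 × 1.602×10⁻¹⁹ J = 2.9256e-19 J

Then use KE = ½mv² to find velocity:
v = √(2·KE/m) = √(2 × 2.9256e-19 J / 9.109e-31 kg)
v = 8.0145e+05 m/s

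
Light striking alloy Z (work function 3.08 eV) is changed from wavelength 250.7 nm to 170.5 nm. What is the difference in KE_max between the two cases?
2.3263 eV

Using Einstein's equation: KE_max = hc/λ - φ

For λ₁ = 250.7 nm:
KE₁ = hc/λ₁ - φ = 4.9455 - 3.08 = 1.8655 eV

For λ₂ = 170.5 nm:
KE₂ = hc/λ₂ - φ = 7.2718 - 3.08 = 4.1918 eV

Change in KE:
ΔKE = KE₂ - KE₁ = 4.1918 - 1.8655 = 2.3263 eV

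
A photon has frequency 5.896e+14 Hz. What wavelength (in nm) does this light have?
508.47 nm

Using the wave equation: c = fλ

Solving for wavelength:
λ = c/f = (3×10⁸ m/s) / (5.896e+14 Hz)
λ = 508.47 nm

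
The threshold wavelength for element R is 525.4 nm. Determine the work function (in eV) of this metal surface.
2.36 eV

At the threshold wavelength, photon energy equals work function:
φ = hc/λ₀

Calculating:
φ = (6.626×10⁻³⁴ J·s)(3×10⁸ m/s) / (525.4×10⁻⁹ m)
φ = 2.36 eV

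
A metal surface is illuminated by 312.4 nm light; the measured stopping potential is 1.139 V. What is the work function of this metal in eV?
2.83 eV

The stopping potential gives the maximum kinetic energy: KE_max = eV_s = 1.139 eV

From Einstein's photoelectric equation: KE_max = hc/λ - φ
Rearranging: φ = hc/λ - KE_max

Calculate photon energy:
E_photon = hc/λ = (6.626×10⁻³⁴ J·s)(3×10⁸ m/s) / (312.4×10⁻⁹ m) = 3.9688 eV

Therefore:
φ = 3.9688 - 1.139 = 2.83 eV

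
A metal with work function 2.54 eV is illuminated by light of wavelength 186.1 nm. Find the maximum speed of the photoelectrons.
1.2042e+06 m/s

First, find the maximum kinetic energy:
E_photon = hc/λ = 6.6622 eV
KE_max = E_photon - φ = 6.6622 - 2.54 = 4.1222 eV

Convert to Joules: KE_max = 4.1222 × 1.602×10⁻¹⁹ J = 6.6045e-19 J

Then use KE = ½mv² to find velocity:
v = √(2·KE/m) = √(2 × 6.6045e-19 J / 9.109e-31 kg)
v = 1.2042e+06 m/s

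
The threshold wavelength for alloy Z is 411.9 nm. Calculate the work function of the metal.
3.01 eV

At the threshold wavelength, photon energy equals work function:
φ = hc/λ₀

Calculating:
φ = (6.626×10⁻³⁴ J·s)(3×10⁸ m/s) / (411.9×10⁻⁹ m)
φ = 3.01 eV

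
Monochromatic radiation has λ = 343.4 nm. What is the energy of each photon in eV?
3.6105 eV

Using E = hf = hc/λ:

E = hc/λ = (6.626×10⁻³⁴ J·s)(3×10⁸ m/s) / (343.4×10⁻⁹ m)
E = 3.6105 eV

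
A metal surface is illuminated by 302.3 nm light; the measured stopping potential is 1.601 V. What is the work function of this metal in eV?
2.50 eV

The stopping potential gives the maximum kinetic energy: KE_max = eV_s = 1.601 eV

From Einstein's photoelectric equation: KE_max = hc/λ - φ
Rearranging: φ = hc/λ - KE_max

Calculate photon energy:
E_photon = hc/λ = (6.626×10⁻³⁴ J·s)(3×10⁸ m/s) / (302.3×10⁻⁹ m) = 4.1014 eV

Therefore:
φ = 4.1014 - 1.601 = 2.50 eV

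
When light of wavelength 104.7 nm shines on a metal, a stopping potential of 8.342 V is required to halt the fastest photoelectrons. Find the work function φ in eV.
3.50 eV

The stopping potential gives the maximum kinetic energy: KE_max = eV_s = 8.342 eV

From Einstein's photoelectric equation: KE_max = hc/λ - φ
Rearranging: φ = hc/λ - KE_max

Calculate photon energy:
E_photon = hc/λ = (6.626×10⁻³⁴ J·s)(3×10⁸ m/s) / (104.7×10⁻⁹ m) = 11.8419 eV

Therefore:
φ = 11.8419 - 8.342 = 3.50 eV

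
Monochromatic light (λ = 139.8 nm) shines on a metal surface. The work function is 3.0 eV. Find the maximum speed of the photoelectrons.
1.4368e+06 m/s

First, find the maximum kinetic energy:
E_photon = hc/λ = 8.8687 eV
KE_max = E_photon - φ = 8.8687 - 3.0 = 5.8687 eV

Convert to Joules: KE_max = 5.8687 × 1.602×10⁻¹⁹ J = 9.4027e-19 J

Then use KE = ½mv² to find velocity:
v = √(2·KE/m) = √(2 × 9.4027e-19 J / 9.109e-31 kg)
v = 1.4368e+06 m/s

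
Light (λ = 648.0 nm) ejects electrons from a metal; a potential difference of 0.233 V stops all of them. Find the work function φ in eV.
1.68 eV

The stopping potential gives the maximum kinetic energy: KE_max = eV_s = 0.233 eV

From Einstein's photoelectric equation: KE_max = hc/λ - φ
Rearranging: φ = hc/λ - KE_max

Calculate photon energy:
E_photon = hc/λ = (6.626×10⁻³⁴ J·s)(3×10⁸ m/s) / (648.0×10⁻⁹ m) = 1.9133 eV

Therefore:
φ = 1.9133 - 0.233 = 1.68 eV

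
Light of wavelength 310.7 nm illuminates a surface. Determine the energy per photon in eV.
3.9905 eV

Using E = hf = hc/λ:

E = hc/λ = (6.626×10⁻³⁴ J·s)(3×10⁸ m/s) / (310.7×10⁻⁹ m)
E = 3.9905 eV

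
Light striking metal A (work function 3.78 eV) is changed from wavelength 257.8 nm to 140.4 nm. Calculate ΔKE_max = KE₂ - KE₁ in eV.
4.0215 eV

Using Einstein's equation: KE_max = hc/λ - φ

For λ₁ = 257.8 nm:
KE₁ = hc/λ₁ - φ = 4.8093 - 3.78 = 1.0293 eV

For λ₂ = 140.4 nm:
KE₂ = hc/λ₂ - φ = 8.8308 - 3.78 = 5.0508 eV

Change in KE:
ΔKE = KE₂ - KE₁ = 5.0508 - 1.0293 = 4.0215 eV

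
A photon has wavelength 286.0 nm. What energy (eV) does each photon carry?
4.3351 eV

Using E = hf = hc/λ:

E = hc/λ = (6.626×10⁻³⁴ J·s)(3×10⁸ m/s) / (286.0×10⁻⁹ m)
E = 4.3351 eV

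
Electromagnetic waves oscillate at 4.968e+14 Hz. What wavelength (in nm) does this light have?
603.45 nm

Using the wave equation: c = fλ

Solving for wavelength:
λ = c/f = (3×10⁸ m/s) / (4.968e+14 Hz)
λ = 603.45 nm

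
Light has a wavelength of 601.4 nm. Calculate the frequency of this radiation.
4.9849e+14 Hz

Using the wave equation: c = fλ

Solving for frequency:
f = c/λ = (3×10⁸ m/s) / (601.4×10⁻⁹ m)
f = 4.9849e+14 Hz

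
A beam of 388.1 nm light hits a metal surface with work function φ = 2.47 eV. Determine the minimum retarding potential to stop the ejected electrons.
0.7246 V

The stopping potential V_s satisfies: eV_s = KE_max

First, find KE_max using Einstein's equation:
E_photon = hc/λ = 3.1946 eV
KE_max = E_photon - φ = 3.1946 - 2.47 = 0.7246 eV

Since eV_s = KE_max:
V_s = KE_max/e = 0.7246 V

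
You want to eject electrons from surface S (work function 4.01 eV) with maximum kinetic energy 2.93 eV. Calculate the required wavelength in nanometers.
178.65 nm

From Einstein's equation: KE_max = hc/λ - φ

Rearranging for λ:
hc/λ = KE_max + φ
λ = hc/(KE_max + φ)

Required photon energy:
E_photon = KE_max + φ = 2.93 + 4.01 = 6.94 eV

Required wavelength:
λ = hc/E_photon = (6.626×10⁻³⁴)(3×10⁸) / (6.94 × 1.602×10⁻¹⁹)
λ = 178.65 nm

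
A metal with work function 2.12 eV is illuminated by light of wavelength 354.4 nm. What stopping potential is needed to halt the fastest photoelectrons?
1.3784 V

The stopping potential V_s satisfies: eV_s = KE_max

First, find KE_max using Einstein's equation:
E_photon = hc/λ = 3.4984 eV
KE_max = E_photon - φ = 3.4984 - 2.12 = 1.3784 eV

Since eV_s = KE_max:
V_s = KE_max/e = 1.3784 V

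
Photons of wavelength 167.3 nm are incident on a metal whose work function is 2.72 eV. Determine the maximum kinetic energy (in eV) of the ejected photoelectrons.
4.6909 eV

Using Einstein's photoelectric equation: KE_max = hf - φ = hc/λ - φ

First, calculate the photon energy:
E_photon = hc/λ = (6.626×10⁻³⁴ J·s)(3×10⁸ m/s) / (167.3×10⁻⁹ m)
E_photon = 7.4109 eV

Then, the maximum kinetic energy:
KE_max = E_photon - φ = 7.4109 eV - 2.72 eV = 4.6909 eV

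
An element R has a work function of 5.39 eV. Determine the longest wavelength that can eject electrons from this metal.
230.03 nm

The threshold wavelength is when the photon energy equals the work function:
hc/λ₀ = φ

Solving for λ₀:
λ₀ = hc/φ = (6.626×10⁻³⁴ J·s)(3×10⁸ m/s) / (5.39 eV × 1.602×10⁻¹⁹ J/eV)
λ₀ = 230.03 nm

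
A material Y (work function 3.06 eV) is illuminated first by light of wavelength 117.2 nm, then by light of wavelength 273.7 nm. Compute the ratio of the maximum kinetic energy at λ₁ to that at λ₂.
5.1151

Using Einstein's equation: KE_max = hc/λ - φ

For λ₁ = 117.2 nm:
E₁ = hc/λ₁ = 10.5789 eV
KE₁ = E₁ - φ = 10.5789 - 3.06 = 7.5189 eV

For λ₂ = 273.7 nm:
E₂ = hc/λ₂ = 4.5299 eV
KE₂ = E₂ - φ = 4.5299 - 3.06 = 1.4699 eV

Ratio: KE₁/KE₂ = 7.5189/1.4699 = 5.1151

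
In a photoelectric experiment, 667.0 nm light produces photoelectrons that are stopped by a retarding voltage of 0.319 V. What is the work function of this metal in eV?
1.54 eV

The stopping potential gives the maximum kinetic energy: KE_max = eV_s = 0.319 eV

From Einstein's photoelectric equation: KE_max = hc/λ - φ
Rearranging: φ = hc/λ - KE_max

Calculate photon energy:
E_photon = hc/λ = (6.626×10⁻³⁴ J·s)(3×10⁸ m/s) / (667.0×10⁻⁹ m) = 1.8588 eV

Therefore:
φ = 1.8588 - 0.319 = 1.54 eV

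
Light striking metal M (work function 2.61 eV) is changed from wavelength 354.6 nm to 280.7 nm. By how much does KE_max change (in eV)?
0.9205 eV

Using Einstein's equation: KE_max = hc/λ - φ

For λ₁ = 354.6 nm:
KE₁ = hc/λ₁ - φ = 3.4965 - 2.61 = 0.8865 eV

For λ₂ = 280.7 nm:
KE₂ = hc/λ₂ - φ = 4.4170 - 2.61 = 1.8070 eV

Change in KE:
ΔKE = KE₂ - KE₁ = 1.8070 - 0.8865 = 0.9205 eV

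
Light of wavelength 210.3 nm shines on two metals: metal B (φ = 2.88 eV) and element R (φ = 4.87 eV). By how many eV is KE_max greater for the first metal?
1.9900 eV

Using KE_max = hc/λ - φ for each metal:

Photon energy: E = hc/λ = 5.8956 eV

For metal B (φ₁ = 2.88 eV):
KE₁ = E - φ₁ = 5.8956 - 2.88 = 3.0156 eV

For element R (φ₂ = 4.87 eV):
KE₂ = E - φ₂ = 5.8956 - 4.87 = 1.0256 eV

Difference:
ΔKE = KE₁ - KE₂ = 3.0156 - 1.0256 = 1.9900 eV

Note: The difference equals the difference in work functions: 4.87 - 2.88 = 1.99 eV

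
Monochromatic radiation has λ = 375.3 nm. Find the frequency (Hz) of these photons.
7.9881e+14 Hz

Using the wave equation: c = fλ

Solving for frequency:
f = c/λ = (3×10⁸ m/s) / (375.3×10⁻⁹ m)
f = 7.9881e+14 Hz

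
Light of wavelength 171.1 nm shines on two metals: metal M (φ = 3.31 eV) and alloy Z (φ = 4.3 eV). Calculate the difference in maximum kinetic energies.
0.9900 eV

Using KE_max = hc/λ - φ for each metal:

Photon energy: E = hc/λ = 7.2463 eV

For metal M (φ₁ = 3.31 eV):
KE₁ = E - φ₁ = 7.2463 - 3.31 = 3.9363 eV

For alloy Z (φ₂ = 4.3 eV):
KE₂ = E - φ₂ = 7.2463 - 4.3 = 2.9463 eV

Difference:
ΔKE = KE₁ - KE₂ = 3.9363 - 2.9463 = 0.9900 eV

Note: The difference equals the difference in work functions: 4.3 - 3.31 = 0.99 eV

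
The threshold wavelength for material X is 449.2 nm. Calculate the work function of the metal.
2.76 eV

At the threshold wavelength, photon energy equals work function:
φ = hc/λ₀

Calculating:
φ = (6.626×10⁻³⁴ J·s)(3×10⁸ m/s) / (449.2×10⁻⁹ m)
φ = 2.76 eV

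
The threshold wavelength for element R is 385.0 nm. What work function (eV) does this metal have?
3.22 eV

At the threshold wavelength, photon energy equals work function:
φ = hc/λ₀

Calculating:
φ = (6.626×10⁻³⁴ J·s)(3×10⁸ m/s) / (385.0×10⁻⁹ m)
φ = 3.22 eV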